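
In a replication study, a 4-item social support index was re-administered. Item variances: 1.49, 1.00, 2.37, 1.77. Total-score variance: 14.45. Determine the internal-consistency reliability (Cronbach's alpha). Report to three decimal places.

α = 0.722

Σσ²ᵢ = 1.49 + 1.00 + 2.37 + 1.77 = 6.63
α = (k/(k−1))·(1 − Σσ²ᵢ/σ²_T) = (4/3)·(1 − 6.63/14.45) = 0.722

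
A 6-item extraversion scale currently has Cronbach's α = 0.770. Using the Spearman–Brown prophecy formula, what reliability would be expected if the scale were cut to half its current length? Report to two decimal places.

predicted reliability = 0.63

Length factor m = 1/2
α' = m·α / (1 − (1−m)·α)
   = 1/2 × 0.770 / (1 − (1 − 1/2) × 0.770)
   = 0.3850 / 0.6150 = 0.63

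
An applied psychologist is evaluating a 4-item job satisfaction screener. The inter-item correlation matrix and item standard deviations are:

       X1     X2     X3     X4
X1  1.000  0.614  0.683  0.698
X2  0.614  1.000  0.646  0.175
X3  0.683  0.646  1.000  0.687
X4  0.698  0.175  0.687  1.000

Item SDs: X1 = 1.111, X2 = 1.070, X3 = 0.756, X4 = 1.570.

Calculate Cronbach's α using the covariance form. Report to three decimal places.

Σσ²ᵢ = 1.111² + 1.070² + 0.756² + 1.570² = 5.4157
Covariances σ_ij = r_ij · s_i · s_j:
  σ(X1,X2) = 0.614 × 1.111 × 1.070 = 0.7299
  σ(X1,X3) = 0.683 × 1.111 × 0.756 = 0.5737
  σ(X1,X4) = 0.698 × 1.111 × 1.570 = 1.2175
  σ(X2,X3) = 0.646 × 1.070 × 0.756 = 0.5226
  σ(X2,X4) = 0.175 × 1.070 × 1.570 = 0.2940
  σ(X3,X4) = 0.687 × 0.756 × 1.570 = 0.8154
σ²_T = Σσ²ᵢ + 2·Σσ_ij = 5.4157 + 2 × 4.1531 = 13.7219
α = (4/3)·(1 − 5.4157/13.7219) = 0.807

Cronbach's α = 0.807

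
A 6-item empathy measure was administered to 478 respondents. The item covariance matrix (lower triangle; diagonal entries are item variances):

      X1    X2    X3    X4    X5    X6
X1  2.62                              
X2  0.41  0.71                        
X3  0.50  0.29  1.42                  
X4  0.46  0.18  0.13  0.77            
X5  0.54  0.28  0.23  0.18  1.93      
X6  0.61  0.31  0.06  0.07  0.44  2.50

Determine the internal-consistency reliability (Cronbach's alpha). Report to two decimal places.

Σσ²ᵢ = 2.62 + 0.71 + 1.42 + 0.77 + 1.93 + 2.50 = 9.95
Sum of off-diagonal covariances = 4.69
Var(T) = 9.95 + 2 × 4.69 = 19.33
α = (k/(k−1))·(1 − Σσ²ᵢ/Var(T)) = (6/5)·(1 − 9.95/19.33) = 0.58

α = 0.58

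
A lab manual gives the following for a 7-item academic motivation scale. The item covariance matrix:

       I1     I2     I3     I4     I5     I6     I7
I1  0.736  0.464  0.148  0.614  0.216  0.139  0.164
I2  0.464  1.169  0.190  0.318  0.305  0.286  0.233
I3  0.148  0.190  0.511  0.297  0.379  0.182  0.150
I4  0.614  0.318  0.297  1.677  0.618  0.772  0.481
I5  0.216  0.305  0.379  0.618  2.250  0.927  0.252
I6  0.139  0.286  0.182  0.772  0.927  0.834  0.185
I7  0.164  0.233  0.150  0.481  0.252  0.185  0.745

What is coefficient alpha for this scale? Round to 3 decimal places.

ΣVar(i) = 0.736 + 1.169 + 0.511 + 1.677 + 2.250 + 0.834 + 0.745 = 7.922
Σ_{i<j} σ_ij = 7.320
Var(T) = 7.922 + 2 × 7.320 = 22.562
α = (k/(k−1))·(1 − ΣVar(i)/Var(T)) = (7/6)·(1 − 7.922/22.562) = 0.757

coefficient alpha = 0.757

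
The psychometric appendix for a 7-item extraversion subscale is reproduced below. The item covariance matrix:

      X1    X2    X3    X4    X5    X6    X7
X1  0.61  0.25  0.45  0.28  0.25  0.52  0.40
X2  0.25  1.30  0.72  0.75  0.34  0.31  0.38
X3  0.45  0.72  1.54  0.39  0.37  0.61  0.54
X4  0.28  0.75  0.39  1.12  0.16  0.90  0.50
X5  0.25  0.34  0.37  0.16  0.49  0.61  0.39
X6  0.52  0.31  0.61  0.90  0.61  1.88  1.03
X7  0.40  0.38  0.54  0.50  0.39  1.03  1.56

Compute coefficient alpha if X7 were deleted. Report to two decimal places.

α = 0.80

Remaining items: X1, X2, X3, X4, X5, X6 (k = 6).
Σσᵢ² = 0.61 + 1.30 + 1.54 + 1.12 + 0.49 + 1.88 = 6.94
Var(T) = 6.94 + 2 × 6.91 = 20.76
α (item deleted) = (6/5)·(1 − 6.94/20.76) = 0.80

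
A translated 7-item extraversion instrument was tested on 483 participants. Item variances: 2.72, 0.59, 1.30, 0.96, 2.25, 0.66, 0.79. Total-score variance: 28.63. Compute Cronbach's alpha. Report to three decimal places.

Σσ²ᵢ = 2.72 + 0.59 + 1.30 + 0.96 + 2.25 + 0.66 + 0.79 = 9.27
α = (k/(k−1))·(1 − Σσ²ᵢ/Var(T)) = (7/6)·(1 − 9.27/28.63) = 0.789

Cronbach's alpha = 0.789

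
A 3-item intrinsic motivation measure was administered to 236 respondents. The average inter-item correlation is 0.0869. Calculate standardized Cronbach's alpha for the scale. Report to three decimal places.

standardized Cronbach's alpha = 0.222

Standardized α = k·r̄ / (1 + (k−1)·r̄) = 3 × 0.0869 / (1 + 2 × 0.0869)
  = 0.2607 / 1.1738 = 0.222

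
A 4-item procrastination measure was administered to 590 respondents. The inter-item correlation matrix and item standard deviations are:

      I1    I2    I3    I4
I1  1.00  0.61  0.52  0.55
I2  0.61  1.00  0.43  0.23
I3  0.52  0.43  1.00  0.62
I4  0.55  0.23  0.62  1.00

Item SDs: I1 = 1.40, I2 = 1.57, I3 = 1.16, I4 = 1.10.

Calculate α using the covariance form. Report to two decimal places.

Σσ²ᵢ = 1.40² + 1.57² + 1.16² + 1.10² = 6.9805
Covariances σ_ij = r_ij · s_i · s_j:
  σ(I1,I2) = 0.61 × 1.40 × 1.57 = 1.3408
  σ(I1,I3) = 0.52 × 1.40 × 1.16 = 0.8445
  σ(I1,I4) = 0.55 × 1.40 × 1.10 = 0.8470
  σ(I2,I3) = 0.43 × 1.57 × 1.16 = 0.7831
  σ(I2,I4) = 0.23 × 1.57 × 1.10 = 0.3972
  σ(I3,I4) = 0.62 × 1.16 × 1.10 = 0.7911
σ²_T = Σσ²ᵢ + 2·Σσ_ij = 6.9805 + 2 × 5.0037 = 16.9879
α = (4/3)·(1 − 6.9805/16.9879) = 0.79

α = 0.79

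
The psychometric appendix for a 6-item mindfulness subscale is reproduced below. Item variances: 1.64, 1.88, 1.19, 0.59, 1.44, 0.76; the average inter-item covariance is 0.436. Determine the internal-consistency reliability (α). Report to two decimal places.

α = 0.76

Σσᵢ² = 1.64 + 1.88 + 1.19 + 0.59 + 1.44 + 0.76 = 7.50
Sum of the 15 distinct covariances = 15 × 0.436 = 6.540
total variance = Σσᵢ² + 2·Σcov = 7.50 + 2 × 6.540 = 20.580
α = (6/5)·(1 − 7.50/20.580) = 0.76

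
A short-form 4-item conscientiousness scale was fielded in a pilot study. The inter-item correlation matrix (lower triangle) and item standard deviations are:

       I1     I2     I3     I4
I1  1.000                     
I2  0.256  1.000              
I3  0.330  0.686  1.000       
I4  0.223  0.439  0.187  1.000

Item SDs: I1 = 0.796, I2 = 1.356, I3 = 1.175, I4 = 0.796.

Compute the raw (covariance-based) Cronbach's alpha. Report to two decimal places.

α = 0.70

Σσ²ᵢ = 0.796² + 1.356² + 1.175² + 0.796² = 4.4866
Covariances σ_ij = r_ij · s_i · s_j:
  σ(I1,I2) = 0.256 × 0.796 × 1.356 = 0.2763
  σ(I1,I3) = 0.330 × 0.796 × 1.175 = 0.3086
  σ(I1,I4) = 0.223 × 0.796 × 0.796 = 0.1413
  σ(I2,I3) = 0.686 × 1.356 × 1.175 = 1.0930
  σ(I2,I4) = 0.439 × 1.356 × 0.796 = 0.4738
  σ(I3,I4) = 0.187 × 1.175 × 0.796 = 0.1749
σ²_T = Σσ²ᵢ + 2·Σσ_ij = 4.4866 + 2 × 2.4679 = 9.4224
α = (4/3)·(1 − 4.4866/9.4224) = 0.70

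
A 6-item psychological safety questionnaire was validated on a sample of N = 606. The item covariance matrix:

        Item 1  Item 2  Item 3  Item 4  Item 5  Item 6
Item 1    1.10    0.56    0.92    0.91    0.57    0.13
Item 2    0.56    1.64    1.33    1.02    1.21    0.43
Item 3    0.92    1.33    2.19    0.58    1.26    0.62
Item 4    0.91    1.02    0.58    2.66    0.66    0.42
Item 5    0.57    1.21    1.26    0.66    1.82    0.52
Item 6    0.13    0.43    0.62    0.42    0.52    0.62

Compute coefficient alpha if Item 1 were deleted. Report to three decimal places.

Remaining items: Item 2, Item 3, Item 4, Item 5, Item 6 (k = 5).
Σσᵢ² = 1.64 + 2.19 + 2.66 + 1.82 + 0.62 = 8.93
σ²_total = 8.93 + 2 × 8.05 = 25.03
α (item deleted) = (5/4)·(1 − 8.93/25.03) = 0.804

coefficient alpha = 0.804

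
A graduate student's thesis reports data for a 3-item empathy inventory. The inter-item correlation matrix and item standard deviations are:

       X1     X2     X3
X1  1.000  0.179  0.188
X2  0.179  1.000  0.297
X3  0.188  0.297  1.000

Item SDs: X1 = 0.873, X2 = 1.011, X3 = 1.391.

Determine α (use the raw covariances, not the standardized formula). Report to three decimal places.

Σσ²ᵢ = 0.873² + 1.011² + 1.391² = 3.7191
Covariances σ_ij = r_ij · s_i · s_j:
  σ(X1,X2) = 0.179 × 0.873 × 1.011 = 0.1580
  σ(X1,X3) = 0.188 × 0.873 × 1.391 = 0.2283
  σ(X2,X3) = 0.297 × 1.011 × 1.391 = 0.4177
σ²_T = Σσ²ᵢ + 2·Σσ_ij = 3.7191 + 2 × 0.8040 = 5.3271
α = (3/2)·(1 − 3.7191/5.3271) = 0.453

α = 0.453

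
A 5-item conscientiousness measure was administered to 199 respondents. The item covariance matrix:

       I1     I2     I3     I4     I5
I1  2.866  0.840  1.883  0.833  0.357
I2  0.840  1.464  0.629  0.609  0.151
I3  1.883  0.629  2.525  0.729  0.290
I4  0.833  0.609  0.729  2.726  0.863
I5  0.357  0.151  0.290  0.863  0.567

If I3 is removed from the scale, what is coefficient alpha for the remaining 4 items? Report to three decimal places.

α = 0.653

Remaining items: I1, I2, I4, I5 (k = 4).
ΣVar(i) = 2.866 + 1.464 + 2.726 + 0.567 = 7.623
σ²_total = 7.623 + 2 × 3.653 = 14.929
α (item deleted) = (4/3)·(1 − 7.623/14.929) = 0.653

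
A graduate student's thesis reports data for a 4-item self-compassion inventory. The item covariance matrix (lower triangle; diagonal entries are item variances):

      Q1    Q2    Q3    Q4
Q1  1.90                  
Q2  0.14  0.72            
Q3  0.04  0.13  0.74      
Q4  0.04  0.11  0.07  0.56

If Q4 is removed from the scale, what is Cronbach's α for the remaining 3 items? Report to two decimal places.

Cronbach's α = 0.23

Remaining items: Q1, Q2, Q3 (k = 3).
ΣVar(i) = 1.90 + 0.72 + 0.74 = 3.36
σ²_T = 3.36 + 2 × 0.31 = 3.98
α (item deleted) = (3/2)·(1 − 3.36/3.98) = 0.23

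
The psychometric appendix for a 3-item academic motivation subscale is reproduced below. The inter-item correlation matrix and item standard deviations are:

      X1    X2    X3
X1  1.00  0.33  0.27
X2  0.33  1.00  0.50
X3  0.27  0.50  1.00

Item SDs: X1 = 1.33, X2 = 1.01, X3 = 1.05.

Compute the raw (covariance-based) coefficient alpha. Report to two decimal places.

Σσ²ᵢ = 1.33² + 1.01² + 1.05² = 3.8915
Covariances σ_ij = r_ij · s_i · s_j:
  σ(X1,X2) = 0.33 × 1.33 × 1.01 = 0.4433
  σ(X1,X3) = 0.27 × 1.33 × 1.05 = 0.3771
  σ(X2,X3) = 0.50 × 1.01 × 1.05 = 0.5302
σ²_T = Σσ²ᵢ + 2·Σσ_ij = 3.8915 + 2 × 1.3506 = 6.5927
α = (3/2)·(1 − 3.8915/6.5927) = 0.61

α = 0.61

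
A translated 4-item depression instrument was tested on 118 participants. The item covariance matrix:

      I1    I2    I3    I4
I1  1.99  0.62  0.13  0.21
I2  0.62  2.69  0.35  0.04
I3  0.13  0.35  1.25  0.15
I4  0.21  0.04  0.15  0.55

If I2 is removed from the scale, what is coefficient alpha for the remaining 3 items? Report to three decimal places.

coefficient alpha = 0.308

Remaining items: I1, I3, I4 (k = 3).
Σσᵢ² = 1.99 + 1.25 + 0.55 = 3.79
σ²_T = 3.79 + 2 × 0.49 = 4.77
α (item deleted) = (3/2)·(1 − 3.79/4.77) = 0.308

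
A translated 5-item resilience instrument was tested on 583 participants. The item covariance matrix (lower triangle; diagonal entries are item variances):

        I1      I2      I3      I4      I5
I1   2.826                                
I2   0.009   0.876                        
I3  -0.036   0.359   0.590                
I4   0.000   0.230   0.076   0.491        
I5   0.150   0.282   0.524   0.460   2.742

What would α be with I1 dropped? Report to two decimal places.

α = 0.60

Remaining items: I2, I3, I4, I5 (k = 4).
Σσᵢ² = 0.876 + 0.590 + 0.491 + 2.742 = 4.699
σ²_total = 4.699 + 2 × 1.931 = 8.561
α (item deleted) = (4/3)·(1 − 4.699/8.561) = 0.60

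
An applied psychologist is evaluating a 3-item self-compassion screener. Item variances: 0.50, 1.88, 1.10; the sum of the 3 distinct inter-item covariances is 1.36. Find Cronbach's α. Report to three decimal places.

Cronbach's α = 0.658

Σσ²ᵢ = 0.50 + 1.88 + 1.10 = 3.48
Sum of distinct covariances = 1.36
σ²_T = Σσ²ᵢ + 2·Σcov = 3.48 + 2 × 1.36 = 6.20
α = (3/2)·(1 − 3.48/6.20) = 0.658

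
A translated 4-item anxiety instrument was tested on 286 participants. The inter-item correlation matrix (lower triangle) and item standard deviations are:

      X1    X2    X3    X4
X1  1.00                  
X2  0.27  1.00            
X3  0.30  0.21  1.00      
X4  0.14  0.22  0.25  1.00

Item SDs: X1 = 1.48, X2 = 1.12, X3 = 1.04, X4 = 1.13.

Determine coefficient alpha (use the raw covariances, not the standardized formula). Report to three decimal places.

Σσ²ᵢ = 1.48² + 1.12² + 1.04² + 1.13² = 5.8033
Covariances σ_ij = r_ij · s_i · s_j:
  σ(X1,X2) = 0.27 × 1.48 × 1.12 = 0.4476
  σ(X1,X3) = 0.30 × 1.48 × 1.04 = 0.4618
  σ(X1,X4) = 0.14 × 1.48 × 1.13 = 0.2341
  σ(X2,X3) = 0.21 × 1.12 × 1.04 = 0.2446
  σ(X2,X4) = 0.22 × 1.12 × 1.13 = 0.2784
  σ(X3,X4) = 0.25 × 1.04 × 1.13 = 0.2938
σ²_T = Σσ²ᵢ + 2·Σσ_ij = 5.8033 + 2 × 1.9603 = 9.7239
α = (4/3)·(1 − 5.8033/9.7239) = 0.538

coefficient alpha = 0.538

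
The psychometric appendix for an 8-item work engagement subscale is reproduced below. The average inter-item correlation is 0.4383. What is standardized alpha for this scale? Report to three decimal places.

Standardized α = k·r̄ / (1 + (k−1)·r̄) = 8 × 0.4383 / (1 + 7 × 0.4383)
  = 3.5064 / 4.0681 = 0.862

α = 0.862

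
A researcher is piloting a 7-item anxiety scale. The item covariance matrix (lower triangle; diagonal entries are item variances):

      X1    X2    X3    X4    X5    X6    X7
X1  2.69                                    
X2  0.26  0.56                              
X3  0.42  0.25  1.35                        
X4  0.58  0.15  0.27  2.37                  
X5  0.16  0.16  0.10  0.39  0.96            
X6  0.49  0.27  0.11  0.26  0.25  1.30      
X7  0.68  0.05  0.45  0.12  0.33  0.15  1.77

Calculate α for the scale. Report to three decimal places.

α = 0.604

sum of item variances = 2.69 + 0.56 + 1.35 + 2.37 + 0.96 + 1.30 + 1.77 = 11.00
Sum of the distinct covariances = 5.90
Var(T) = 11.00 + 2 × 5.90 = 22.80
α = (k/(k−1))·(1 − sum of item variances/Var(T)) = (7/6)·(1 − 11.00/22.80) = 0.604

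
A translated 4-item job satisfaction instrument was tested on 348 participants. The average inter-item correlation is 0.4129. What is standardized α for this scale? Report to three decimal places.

standardized α = 0.738

Standardized α = k·r̄ / (1 + (k−1)·r̄) = 4 × 0.4129 / (1 + 3 × 0.4129)
  = 1.6516 / 2.2387 = 0.738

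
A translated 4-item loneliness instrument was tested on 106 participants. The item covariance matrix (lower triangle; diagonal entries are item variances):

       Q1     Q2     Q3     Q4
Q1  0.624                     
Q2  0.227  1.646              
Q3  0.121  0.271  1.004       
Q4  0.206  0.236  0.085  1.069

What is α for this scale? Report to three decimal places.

α = 0.461

Σσ²ᵢ = 0.624 + 1.646 + 1.004 + 1.069 = 4.343
Sum of off-diagonal covariances = 1.146
σ²_T = 4.343 + 2 × 1.146 = 6.635
α = (k/(k−1))·(1 − Σσ²ᵢ/σ²_T) = (4/3)·(1 − 4.343/6.635) = 0.461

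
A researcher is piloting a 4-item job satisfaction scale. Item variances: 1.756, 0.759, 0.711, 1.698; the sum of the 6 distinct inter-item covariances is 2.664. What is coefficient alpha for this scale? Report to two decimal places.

coefficient alpha = 0.69

ΣVar(i) = 1.756 + 0.759 + 0.711 + 1.698 = 4.924
Sum of distinct covariances = 2.664
σ²_total = ΣVar(i) + 2·Σcov = 4.924 + 2 × 2.664 = 10.252
α = (4/3)·(1 − 4.924/10.252) = 0.69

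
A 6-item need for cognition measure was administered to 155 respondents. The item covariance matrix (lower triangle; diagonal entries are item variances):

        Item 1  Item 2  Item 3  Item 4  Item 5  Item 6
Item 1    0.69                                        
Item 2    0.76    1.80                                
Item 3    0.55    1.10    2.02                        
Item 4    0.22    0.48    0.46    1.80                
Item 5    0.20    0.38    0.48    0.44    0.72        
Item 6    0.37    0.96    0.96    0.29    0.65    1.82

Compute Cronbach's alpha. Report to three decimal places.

sum of item variances = 0.69 + 1.80 + 2.02 + 1.80 + 0.72 + 1.82 = 8.85
Sum of the distinct covariances = 8.30
σ²_T = 8.85 + 2 × 8.30 = 25.45
α = (k/(k−1))·(1 − sum of item variances/σ²_T) = (6/5)·(1 − 8.85/25.45) = 0.783

Cronbach's alpha = 0.783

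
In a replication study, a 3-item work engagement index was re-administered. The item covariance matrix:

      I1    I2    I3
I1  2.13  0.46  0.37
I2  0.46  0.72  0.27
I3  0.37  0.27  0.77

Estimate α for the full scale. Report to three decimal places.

Σσ²ᵢ = 2.13 + 0.72 + 0.77 = 3.62
Sum of off-diagonal covariances = 1.10
σ²_total = 3.62 + 2 × 1.10 = 5.82
α = (k/(k−1))·(1 − Σσ²ᵢ/σ²_total) = (3/2)·(1 − 3.62/5.82) = 0.567

α = 0.567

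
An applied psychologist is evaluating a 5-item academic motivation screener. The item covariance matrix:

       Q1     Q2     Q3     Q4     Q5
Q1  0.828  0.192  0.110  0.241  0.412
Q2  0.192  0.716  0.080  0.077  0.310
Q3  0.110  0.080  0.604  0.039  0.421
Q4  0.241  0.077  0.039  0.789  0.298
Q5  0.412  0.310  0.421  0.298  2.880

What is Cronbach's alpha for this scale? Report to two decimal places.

Σσᵢ² = 0.828 + 0.716 + 0.604 + 0.789 + 2.880 = 5.817
Sum of off-diagonal covariances = 2.180
σ²_T = 5.817 + 2 × 2.180 = 10.177
α = (k/(k−1))·(1 − Σσᵢ²/σ²_T) = (5/4)·(1 − 5.817/10.177) = 0.54

Cronbach's alpha = 0.54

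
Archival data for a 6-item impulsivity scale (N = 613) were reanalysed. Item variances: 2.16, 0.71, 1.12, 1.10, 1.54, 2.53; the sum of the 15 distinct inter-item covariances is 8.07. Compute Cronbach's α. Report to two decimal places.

Σσᵢ² = 2.16 + 0.71 + 1.12 + 1.10 + 1.54 + 2.53 = 9.16
Sum of distinct covariances = 8.07
total variance = Σσᵢ² + 2·Σcov = 9.16 + 2 × 8.07 = 25.30
α = (6/5)·(1 − 9.16/25.30) = 0.77

α = 0.77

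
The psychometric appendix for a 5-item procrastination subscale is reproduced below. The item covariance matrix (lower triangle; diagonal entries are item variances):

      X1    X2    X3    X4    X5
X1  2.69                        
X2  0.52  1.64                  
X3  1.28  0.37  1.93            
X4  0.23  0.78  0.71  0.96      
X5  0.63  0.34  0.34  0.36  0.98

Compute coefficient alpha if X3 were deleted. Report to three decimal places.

α = 0.636

Remaining items: X1, X2, X4, X5 (k = 4).
ΣVar(i) = 2.69 + 1.64 + 0.96 + 0.98 = 6.27
σ²_total = 6.27 + 2 × 2.86 = 11.99
α (item deleted) = (4/3)·(1 − 6.27/11.99) = 0.636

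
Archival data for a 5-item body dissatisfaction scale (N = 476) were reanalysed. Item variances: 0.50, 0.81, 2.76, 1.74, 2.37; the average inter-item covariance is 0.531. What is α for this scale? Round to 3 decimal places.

ΣVar(i) = 0.50 + 0.81 + 2.76 + 1.74 + 2.37 = 8.18
Sum of the 10 distinct covariances = 10 × 0.531 = 5.310
Var(T) = ΣVar(i) + 2·Σcov = 8.18 + 2 × 5.310 = 18.800
α = (5/4)·(1 − 8.18/18.800) = 0.706

α = 0.706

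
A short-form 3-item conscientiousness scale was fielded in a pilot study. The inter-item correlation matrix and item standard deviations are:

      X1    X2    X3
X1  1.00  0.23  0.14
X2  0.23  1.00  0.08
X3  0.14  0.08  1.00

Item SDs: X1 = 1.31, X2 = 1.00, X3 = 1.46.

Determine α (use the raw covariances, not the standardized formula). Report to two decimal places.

Σσ²ᵢ = 1.31² + 1.00² + 1.46² = 4.8477
Covariances σ_ij = r_ij · s_i · s_j:
  σ(X1,X2) = 0.23 × 1.31 × 1.00 = 0.3013
  σ(X1,X3) = 0.14 × 1.31 × 1.46 = 0.2678
  σ(X2,X3) = 0.08 × 1.00 × 1.46 = 0.1168
σ²_T = Σσ²ᵢ + 2·Σσ_ij = 4.8477 + 2 × 0.6859 = 6.2195
α = (3/2)·(1 − 4.8477/6.2195) = 0.33

α = 0.33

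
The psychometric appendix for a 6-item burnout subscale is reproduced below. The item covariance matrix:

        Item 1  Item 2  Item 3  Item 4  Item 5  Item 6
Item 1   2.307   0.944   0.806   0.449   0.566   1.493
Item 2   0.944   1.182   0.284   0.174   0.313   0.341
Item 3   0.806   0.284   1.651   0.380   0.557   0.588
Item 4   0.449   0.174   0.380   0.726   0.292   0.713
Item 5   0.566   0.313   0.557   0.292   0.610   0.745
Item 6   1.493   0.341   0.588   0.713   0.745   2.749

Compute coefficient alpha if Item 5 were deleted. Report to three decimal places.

α = 0.736

Remaining items: Item 1, Item 2, Item 3, Item 4, Item 6 (k = 5).
Σσ²ᵢ = 2.307 + 1.182 + 1.651 + 0.726 + 2.749 = 8.615
σ²_T = 8.615 + 2 × 6.172 = 20.959
α (item deleted) = (5/4)·(1 − 8.615/20.959) = 0.736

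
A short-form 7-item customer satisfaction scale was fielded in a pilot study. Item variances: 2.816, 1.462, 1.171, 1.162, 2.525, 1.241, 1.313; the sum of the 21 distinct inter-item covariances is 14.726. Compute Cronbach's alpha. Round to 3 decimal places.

Σσ²ᵢ = 2.816 + 1.462 + 1.171 + 1.162 + 2.525 + 1.241 + 1.313 = 11.690
Sum of distinct covariances = 14.726
total variance = Σσ²ᵢ + 2·Σcov = 11.690 + 2 × 14.726 = 41.142
α = (7/6)·(1 − 11.690/41.142) = 0.835

Cronbach's alpha = 0.835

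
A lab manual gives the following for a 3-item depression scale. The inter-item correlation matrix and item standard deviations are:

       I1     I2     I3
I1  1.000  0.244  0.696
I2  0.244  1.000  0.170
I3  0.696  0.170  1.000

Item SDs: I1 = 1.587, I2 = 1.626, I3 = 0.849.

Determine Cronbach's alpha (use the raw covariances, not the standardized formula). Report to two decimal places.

Cronbach's alpha = 0.57

Σσ²ᵢ = 1.587² + 1.626² + 0.849² = 5.8832
Covariances σ_ij = r_ij · s_i · s_j:
  σ(I1,I2) = 0.244 × 1.587 × 1.626 = 0.6296
  σ(I1,I3) = 0.696 × 1.587 × 0.849 = 0.9378
  σ(I2,I3) = 0.170 × 1.626 × 0.849 = 0.2347
σ²_T = Σσ²ᵢ + 2·Σσ_ij = 5.8832 + 2 × 1.8021 = 9.4874
α = (3/2)·(1 − 5.8832/9.4874) = 0.57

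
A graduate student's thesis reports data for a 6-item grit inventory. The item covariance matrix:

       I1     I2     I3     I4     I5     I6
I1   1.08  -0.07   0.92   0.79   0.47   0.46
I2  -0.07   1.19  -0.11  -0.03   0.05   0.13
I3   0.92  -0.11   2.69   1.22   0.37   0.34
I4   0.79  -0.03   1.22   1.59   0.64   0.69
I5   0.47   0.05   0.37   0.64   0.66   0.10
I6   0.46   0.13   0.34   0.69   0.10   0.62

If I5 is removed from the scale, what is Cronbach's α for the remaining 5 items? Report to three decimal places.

Remaining items: I1, I2, I3, I4, I6 (k = 5).
Σσᵢ² = 1.08 + 1.19 + 2.69 + 1.59 + 0.62 = 7.17
σ²_total = 7.17 + 2 × 4.34 = 15.85
α (item deleted) = (5/4)·(1 − 7.17/15.85) = 0.685

α = 0.685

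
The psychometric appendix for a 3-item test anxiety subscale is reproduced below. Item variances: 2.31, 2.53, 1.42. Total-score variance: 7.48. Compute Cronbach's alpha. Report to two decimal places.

Cronbach's alpha = 0.24

ΣVar(i) = 2.31 + 2.53 + 1.42 = 6.26
α = (k/(k−1))·(1 − ΣVar(i)/σ²_total) = (3/2)·(1 − 6.26/7.48) = 0.24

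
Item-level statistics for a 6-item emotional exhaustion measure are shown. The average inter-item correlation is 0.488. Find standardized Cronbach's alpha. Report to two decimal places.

Standardized α = k·r̄ / (1 + (k−1)·r̄) = 6 × 0.488 / (1 + 5 × 0.488)
  = 2.9280 / 3.4400 = 0.85

α = 0.85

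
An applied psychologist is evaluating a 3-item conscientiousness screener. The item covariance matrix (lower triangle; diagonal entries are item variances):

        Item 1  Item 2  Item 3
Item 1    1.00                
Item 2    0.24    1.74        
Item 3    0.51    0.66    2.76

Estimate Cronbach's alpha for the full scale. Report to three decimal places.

Σσ²ᵢ = 1.00 + 1.74 + 2.76 = 5.50
Σ_{i<j} σ_ij = 1.41
σ²_T = 5.50 + 2 × 1.41 = 8.32
α = (k/(k−1))·(1 − Σσ²ᵢ/σ²_T) = (3/2)·(1 − 5.50/8.32) = 0.508

Cronbach's alpha = 0.508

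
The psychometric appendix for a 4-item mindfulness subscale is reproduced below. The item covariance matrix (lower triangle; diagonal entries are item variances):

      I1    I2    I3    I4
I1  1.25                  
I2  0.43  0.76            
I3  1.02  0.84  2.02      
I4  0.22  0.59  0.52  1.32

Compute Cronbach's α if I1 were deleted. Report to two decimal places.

Remaining items: I2, I3, I4 (k = 3).
Σσ²ᵢ = 0.76 + 2.02 + 1.32 = 4.10
Var(T) = 4.10 + 2 × 1.95 = 8.00
α (item deleted) = (3/2)·(1 − 4.10/8.00) = 0.73

Cronbach's α = 0.73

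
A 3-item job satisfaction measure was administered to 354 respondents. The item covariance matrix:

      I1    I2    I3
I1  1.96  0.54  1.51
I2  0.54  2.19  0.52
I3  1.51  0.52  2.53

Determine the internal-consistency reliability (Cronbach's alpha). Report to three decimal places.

sum of item variances = 1.96 + 2.19 + 2.53 = 6.68
Sum of off-diagonal covariances = 2.57
σ²_T = 6.68 + 2 × 2.57 = 11.82
α = (k/(k−1))·(1 − sum of item variances/σ²_T) = (3/2)·(1 − 6.68/11.82) = 0.652

α = 0.652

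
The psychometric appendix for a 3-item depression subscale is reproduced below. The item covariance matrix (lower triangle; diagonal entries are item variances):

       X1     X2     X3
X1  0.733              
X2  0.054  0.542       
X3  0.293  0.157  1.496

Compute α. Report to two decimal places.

sum of item variances = 0.733 + 0.542 + 1.496 = 2.771
Sum of the distinct covariances = 0.504
σ²_T = 2.771 + 2 × 0.504 = 3.779
α = (k/(k−1))·(1 − sum of item variances/σ²_T) = (3/2)·(1 − 2.771/3.779) = 0.40

α = 0.40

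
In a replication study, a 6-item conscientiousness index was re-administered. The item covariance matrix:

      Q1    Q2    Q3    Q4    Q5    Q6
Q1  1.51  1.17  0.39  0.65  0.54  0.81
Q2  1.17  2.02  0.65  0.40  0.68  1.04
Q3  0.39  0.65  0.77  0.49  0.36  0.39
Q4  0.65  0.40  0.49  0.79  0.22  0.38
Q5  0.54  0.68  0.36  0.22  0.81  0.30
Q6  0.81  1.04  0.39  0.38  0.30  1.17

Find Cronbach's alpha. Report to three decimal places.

Σσ²ᵢ = 1.51 + 2.02 + 0.77 + 0.79 + 0.81 + 1.17 = 7.07
Σ_{i<j} σ_ij = 8.47
Var(T) = 7.07 + 2 × 8.47 = 24.01
α = (k/(k−1))·(1 − Σσ²ᵢ/Var(T)) = (6/5)·(1 − 7.07/24.01) = 0.847

α = 0.847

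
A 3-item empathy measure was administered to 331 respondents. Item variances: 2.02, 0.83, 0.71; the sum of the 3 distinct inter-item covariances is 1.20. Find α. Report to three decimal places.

ΣVar(i) = 2.02 + 0.83 + 0.71 = 3.56
Sum of distinct covariances = 1.20
total variance = ΣVar(i) + 2·Σcov = 3.56 + 2 × 1.20 = 5.96
α = (3/2)·(1 − 3.56/5.96) = 0.604

α = 0.604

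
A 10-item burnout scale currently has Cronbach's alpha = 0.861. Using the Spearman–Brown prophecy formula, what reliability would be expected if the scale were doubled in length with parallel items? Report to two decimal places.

predicted reliability = 0.93

Length factor m = 2
α' = m·α / (1 + (m−1)·α)
   = 2 × 0.861 / (1 + (2 − 1) × 0.861)
   = 1.7220 / 1.8610 = 0.93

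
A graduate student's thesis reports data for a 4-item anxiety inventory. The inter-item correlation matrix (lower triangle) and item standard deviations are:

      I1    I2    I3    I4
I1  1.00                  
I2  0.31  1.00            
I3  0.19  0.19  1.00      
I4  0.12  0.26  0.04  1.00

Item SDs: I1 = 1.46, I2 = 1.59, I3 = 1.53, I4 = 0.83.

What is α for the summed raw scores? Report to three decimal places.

Σσ²ᵢ = 1.46² + 1.59² + 1.53² + 0.83² = 7.6895
Covariances σ_ij = r_ij · s_i · s_j:
  σ(I1,I2) = 0.31 × 1.46 × 1.59 = 0.7196
  σ(I1,I3) = 0.19 × 1.46 × 1.53 = 0.4244
  σ(I1,I4) = 0.12 × 1.46 × 0.83 = 0.1454
  σ(I2,I3) = 0.19 × 1.59 × 1.53 = 0.4622
  σ(I2,I4) = 0.26 × 1.59 × 0.83 = 0.3431
  σ(I3,I4) = 0.04 × 1.53 × 0.83 = 0.0508
σ²_T = Σσ²ᵢ + 2·Σσ_ij = 7.6895 + 2 × 2.1455 = 11.9805
α = (4/3)·(1 − 7.6895/11.9805) = 0.478

α = 0.478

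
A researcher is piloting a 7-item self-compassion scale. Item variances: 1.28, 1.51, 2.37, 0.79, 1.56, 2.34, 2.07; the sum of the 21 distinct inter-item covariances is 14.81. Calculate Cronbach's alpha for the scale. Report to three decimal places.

Σσᵢ² = 1.28 + 1.51 + 2.37 + 0.79 + 1.56 + 2.34 + 2.07 = 11.92
Sum of distinct covariances = 14.81
σ²_total = Σσᵢ² + 2·Σcov = 11.92 + 2 × 14.81 = 41.54
α = (7/6)·(1 − 11.92/41.54) = 0.832

Cronbach's alpha = 0.832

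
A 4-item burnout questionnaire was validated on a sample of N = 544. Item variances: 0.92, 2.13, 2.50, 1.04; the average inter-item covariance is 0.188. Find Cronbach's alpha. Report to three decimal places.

Σσᵢ² = 0.92 + 2.13 + 2.50 + 1.04 = 6.59
Sum of the 6 distinct covariances = 6 × 0.188 = 1.128
σ²_total = Σσᵢ² + 2·Σcov = 6.59 + 2 × 1.128 = 8.846
α = (4/3)·(1 − 6.59/8.846) = 0.340

Cronbach's alpha = 0.340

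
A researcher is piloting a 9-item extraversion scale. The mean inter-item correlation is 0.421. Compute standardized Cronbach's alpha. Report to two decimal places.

Standardized α = k·r̄ / (1 + (k−1)·r̄) = 9 × 0.421 / (1 + 8 × 0.421)
  = 3.7890 / 4.3680 = 0.87

standardized Cronbach's alpha = 0.87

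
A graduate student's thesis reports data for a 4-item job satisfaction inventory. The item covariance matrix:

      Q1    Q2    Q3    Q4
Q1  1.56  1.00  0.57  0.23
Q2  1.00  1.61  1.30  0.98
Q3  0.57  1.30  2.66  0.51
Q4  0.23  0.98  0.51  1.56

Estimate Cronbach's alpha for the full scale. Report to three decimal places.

Cronbach's alpha = 0.739

Σσ²ᵢ = 1.56 + 1.61 + 2.66 + 1.56 = 7.39
Σ_{i<j} σ_ij = 4.59
total variance = 7.39 + 2 × 4.59 = 16.57
α = (k/(k−1))·(1 − Σσ²ᵢ/total variance) = (4/3)·(1 − 7.39/16.57) = 0.739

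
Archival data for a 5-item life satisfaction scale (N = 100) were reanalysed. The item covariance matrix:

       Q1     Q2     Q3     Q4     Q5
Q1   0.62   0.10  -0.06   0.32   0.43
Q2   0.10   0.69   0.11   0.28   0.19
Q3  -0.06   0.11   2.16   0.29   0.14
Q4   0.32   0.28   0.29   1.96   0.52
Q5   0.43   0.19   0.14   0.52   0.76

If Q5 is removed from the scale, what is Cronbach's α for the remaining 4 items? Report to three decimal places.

Remaining items: Q1, Q2, Q3, Q4 (k = 4).
sum of item variances = 0.62 + 0.69 + 2.16 + 1.96 = 5.43
Var(T) = 5.43 + 2 × 1.04 = 7.51
α (item deleted) = (4/3)·(1 − 5.43/7.51) = 0.369

α = 0.369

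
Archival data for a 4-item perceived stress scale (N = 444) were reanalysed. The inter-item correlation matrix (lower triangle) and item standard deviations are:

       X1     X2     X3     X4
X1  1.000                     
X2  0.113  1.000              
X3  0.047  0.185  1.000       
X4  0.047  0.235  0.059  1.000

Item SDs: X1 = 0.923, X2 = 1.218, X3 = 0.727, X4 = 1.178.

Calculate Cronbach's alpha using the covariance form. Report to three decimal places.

Σσ²ᵢ = 0.923² + 1.218² + 0.727² + 1.178² = 4.2517
Covariances σ_ij = r_ij · s_i · s_j:
  σ(X1,X2) = 0.113 × 0.923 × 1.218 = 0.1270
  σ(X1,X3) = 0.047 × 0.923 × 0.727 = 0.0315
  σ(X1,X4) = 0.047 × 0.923 × 1.178 = 0.0511
  σ(X2,X3) = 0.185 × 1.218 × 0.727 = 0.1638
  σ(X2,X4) = 0.235 × 1.218 × 1.178 = 0.3372
  σ(X3,X4) = 0.059 × 0.727 × 1.178 = 0.0505
σ²_T = Σσ²ᵢ + 2·Σσ_ij = 4.2517 + 2 × 0.7611 = 5.7739
α = (4/3)·(1 − 4.2517/5.7739) = 0.352

α = 0.352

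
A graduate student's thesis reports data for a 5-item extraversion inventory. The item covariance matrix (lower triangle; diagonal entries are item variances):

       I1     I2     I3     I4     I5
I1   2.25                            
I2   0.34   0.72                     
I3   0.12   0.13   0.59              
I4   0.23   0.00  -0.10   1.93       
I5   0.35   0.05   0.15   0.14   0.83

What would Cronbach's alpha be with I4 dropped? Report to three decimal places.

α = 0.456

Remaining items: I1, I2, I3, I5 (k = 4).
sum of item variances = 2.25 + 0.72 + 0.59 + 0.83 = 4.39
σ²_total = 4.39 + 2 × 1.14 = 6.67
α (item deleted) = (4/3)·(1 − 4.39/6.67) = 0.456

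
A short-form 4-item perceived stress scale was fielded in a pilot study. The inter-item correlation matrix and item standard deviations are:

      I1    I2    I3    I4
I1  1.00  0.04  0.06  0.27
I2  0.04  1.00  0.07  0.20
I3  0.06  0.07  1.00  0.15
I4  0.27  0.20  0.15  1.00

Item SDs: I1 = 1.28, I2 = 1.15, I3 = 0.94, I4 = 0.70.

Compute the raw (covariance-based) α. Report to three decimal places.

Σσ²ᵢ = 1.28² + 1.15² + 0.94² + 0.70² = 4.3345
Covariances σ_ij = r_ij · s_i · s_j:
  σ(I1,I2) = 0.04 × 1.28 × 1.15 = 0.0589
  σ(I1,I3) = 0.06 × 1.28 × 0.94 = 0.0722
  σ(I1,I4) = 0.27 × 1.28 × 0.70 = 0.2419
  σ(I2,I3) = 0.07 × 1.15 × 0.94 = 0.0757
  σ(I2,I4) = 0.20 × 1.15 × 0.70 = 0.1610
  σ(I3,I4) = 0.15 × 0.94 × 0.70 = 0.0987
σ²_T = Σσ²ᵢ + 2·Σσ_ij = 4.3345 + 2 × 0.7084 = 5.7513
α = (4/3)·(1 − 4.3345/5.7513) = 0.328

α = 0.328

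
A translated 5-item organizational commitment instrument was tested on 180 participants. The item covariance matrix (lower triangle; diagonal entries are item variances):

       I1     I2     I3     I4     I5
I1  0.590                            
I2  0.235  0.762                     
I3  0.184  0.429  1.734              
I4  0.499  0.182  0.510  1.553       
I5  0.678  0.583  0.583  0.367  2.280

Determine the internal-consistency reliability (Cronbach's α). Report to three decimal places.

Cronbach's α = 0.689

ΣVar(i) = 0.590 + 0.762 + 1.734 + 1.553 + 2.280 = 6.919
Sum of the distinct covariances = 4.250
σ²_total = 6.919 + 2 × 4.250 = 15.419
α = (k/(k−1))·(1 − ΣVar(i)/σ²_total) = (5/4)·(1 − 6.919/15.419) = 0.689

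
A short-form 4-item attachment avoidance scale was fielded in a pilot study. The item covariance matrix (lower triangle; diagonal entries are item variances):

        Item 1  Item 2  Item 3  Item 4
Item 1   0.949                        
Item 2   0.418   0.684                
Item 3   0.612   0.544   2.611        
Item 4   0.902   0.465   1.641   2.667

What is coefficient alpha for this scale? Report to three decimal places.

Σσᵢ² = 0.949 + 0.684 + 2.611 + 2.667 = 6.911
Sum of the distinct covariances = 4.582
σ²_T = 6.911 + 2 × 4.582 = 16.075
α = (k/(k−1))·(1 − Σσᵢ²/σ²_T) = (4/3)·(1 − 6.911/16.075) = 0.760

α = 0.760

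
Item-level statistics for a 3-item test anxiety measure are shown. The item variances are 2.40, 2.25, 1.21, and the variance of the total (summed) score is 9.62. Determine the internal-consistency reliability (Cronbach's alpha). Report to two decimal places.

sum of item variances = 2.40 + 2.25 + 1.21 = 5.86
α = (k/(k−1))·(1 − sum of item variances/σ²_T) = (3/2)·(1 − 5.86/9.62) = 0.59

α = 0.59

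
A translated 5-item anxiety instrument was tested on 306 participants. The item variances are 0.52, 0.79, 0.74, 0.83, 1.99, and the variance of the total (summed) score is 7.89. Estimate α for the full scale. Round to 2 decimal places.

α = 0.48

Σσ²ᵢ = 0.52 + 0.79 + 0.74 + 0.83 + 1.99 = 4.87
α = (k/(k−1))·(1 − Σσ²ᵢ/Var(T)) = (5/4)·(1 − 4.87/7.89) = 0.48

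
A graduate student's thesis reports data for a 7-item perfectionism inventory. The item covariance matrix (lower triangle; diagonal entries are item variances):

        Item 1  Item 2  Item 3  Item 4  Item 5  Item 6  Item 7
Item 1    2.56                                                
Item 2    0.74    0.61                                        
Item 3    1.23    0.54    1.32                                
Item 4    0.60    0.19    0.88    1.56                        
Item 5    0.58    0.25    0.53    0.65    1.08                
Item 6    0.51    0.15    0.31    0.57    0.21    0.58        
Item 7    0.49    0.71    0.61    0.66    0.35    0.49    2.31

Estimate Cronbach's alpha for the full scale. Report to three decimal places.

Σσ²ᵢ = 2.56 + 0.61 + 1.32 + 1.56 + 1.08 + 0.58 + 2.31 = 10.02
Σ_{i<j} σ_ij = 11.25
total variance = 10.02 + 2 × 11.25 = 32.52
α = (k/(k−1))·(1 − Σσ²ᵢ/total variance) = (7/6)·(1 − 10.02/32.52) = 0.807

α = 0.807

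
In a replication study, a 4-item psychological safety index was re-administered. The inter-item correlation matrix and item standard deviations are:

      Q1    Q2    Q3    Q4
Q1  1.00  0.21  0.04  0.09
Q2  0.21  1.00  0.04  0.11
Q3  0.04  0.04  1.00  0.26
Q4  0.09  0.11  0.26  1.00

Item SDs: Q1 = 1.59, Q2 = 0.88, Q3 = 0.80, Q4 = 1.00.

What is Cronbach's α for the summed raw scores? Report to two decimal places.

Σσ²ᵢ = 1.59² + 0.88² + 0.80² + 1.00² = 4.9425
Covariances σ_ij = r_ij · s_i · s_j:
  σ(Q1,Q2) = 0.21 × 1.59 × 0.88 = 0.2938
  σ(Q1,Q3) = 0.04 × 1.59 × 0.80 = 0.0509
  σ(Q1,Q4) = 0.09 × 1.59 × 1.00 = 0.1431
  σ(Q2,Q3) = 0.04 × 0.88 × 0.80 = 0.0282
  σ(Q2,Q4) = 0.11 × 0.88 × 1.00 = 0.0968
  σ(Q3,Q4) = 0.26 × 0.80 × 1.00 = 0.2080
σ²_T = Σσ²ᵢ + 2·Σσ_ij = 4.9425 + 2 × 0.8208 = 6.5841
α = (4/3)·(1 − 4.9425/6.5841) = 0.33

Cronbach's α = 0.33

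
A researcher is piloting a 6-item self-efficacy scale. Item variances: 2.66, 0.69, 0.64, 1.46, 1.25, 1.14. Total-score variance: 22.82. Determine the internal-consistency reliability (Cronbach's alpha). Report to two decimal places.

Σσ²ᵢ = 2.66 + 0.69 + 0.64 + 1.46 + 1.25 + 1.14 = 7.84
α = (k/(k−1))·(1 − Σσ²ᵢ/total variance) = (6/5)·(1 − 7.84/22.82) = 0.79

Cronbach's alpha = 0.79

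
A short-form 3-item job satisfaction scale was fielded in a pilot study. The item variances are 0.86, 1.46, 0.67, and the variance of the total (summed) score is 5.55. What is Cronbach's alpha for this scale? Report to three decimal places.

α = 0.692

ΣVar(i) = 0.86 + 1.46 + 0.67 = 2.99
α = (k/(k−1))·(1 − ΣVar(i)/σ²_T) = (3/2)·(1 − 2.99/5.55) = 0.692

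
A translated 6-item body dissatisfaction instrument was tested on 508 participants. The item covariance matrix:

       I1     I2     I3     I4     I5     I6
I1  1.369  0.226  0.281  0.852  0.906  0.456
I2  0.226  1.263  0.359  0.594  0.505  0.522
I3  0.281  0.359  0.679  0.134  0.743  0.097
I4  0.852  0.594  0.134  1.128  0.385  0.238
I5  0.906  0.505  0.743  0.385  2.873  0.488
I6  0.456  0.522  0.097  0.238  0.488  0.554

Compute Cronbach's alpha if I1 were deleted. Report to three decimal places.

Remaining items: I2, I3, I4, I5, I6 (k = 5).
Σσᵢ² = 1.263 + 0.679 + 1.128 + 2.873 + 0.554 = 6.497
σ²_total = 6.497 + 2 × 4.065 = 14.627
α (item deleted) = (5/4)·(1 − 6.497/14.627) = 0.695

α = 0.695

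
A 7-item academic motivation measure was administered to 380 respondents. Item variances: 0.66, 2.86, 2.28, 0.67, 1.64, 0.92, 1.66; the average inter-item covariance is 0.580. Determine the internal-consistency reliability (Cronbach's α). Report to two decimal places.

α = 0.81

ΣVar(i) = 0.66 + 2.86 + 2.28 + 0.67 + 1.64 + 0.92 + 1.66 = 10.69
Sum of the 21 distinct covariances = 21 × 0.580 = 12.180
Var(T) = ΣVar(i) + 2·Σcov = 10.69 + 2 × 12.180 = 35.050
α = (7/6)·(1 − 10.69/35.050) = 0.81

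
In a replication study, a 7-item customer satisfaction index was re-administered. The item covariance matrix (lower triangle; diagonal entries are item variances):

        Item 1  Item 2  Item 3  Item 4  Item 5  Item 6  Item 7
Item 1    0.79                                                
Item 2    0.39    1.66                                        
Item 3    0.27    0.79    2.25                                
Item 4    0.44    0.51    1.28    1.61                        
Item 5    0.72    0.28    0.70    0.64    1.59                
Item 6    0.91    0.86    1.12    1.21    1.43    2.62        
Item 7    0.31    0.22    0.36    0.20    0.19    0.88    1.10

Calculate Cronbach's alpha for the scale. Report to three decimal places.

Σσᵢ² = 0.79 + 1.66 + 2.25 + 1.61 + 1.59 + 2.62 + 1.10 = 11.62
Sum of off-diagonal covariances = 13.71
total variance = 11.62 + 2 × 13.71 = 39.04
α = (k/(k−1))·(1 − Σσᵢ²/total variance) = (7/6)·(1 − 11.62/39.04) = 0.819

Cronbach's alpha = 0.819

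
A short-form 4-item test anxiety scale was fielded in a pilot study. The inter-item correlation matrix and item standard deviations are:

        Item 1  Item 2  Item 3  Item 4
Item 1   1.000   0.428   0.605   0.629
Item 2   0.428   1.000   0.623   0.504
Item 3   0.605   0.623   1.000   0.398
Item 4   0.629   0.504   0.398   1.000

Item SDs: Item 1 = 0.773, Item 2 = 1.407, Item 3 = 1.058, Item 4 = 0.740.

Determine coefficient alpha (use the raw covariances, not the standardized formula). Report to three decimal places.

α = 0.790

Σσ²ᵢ = 0.773² + 1.407² + 1.058² + 0.740² = 4.2441
Covariances σ_ij = r_ij · s_i · s_j:
  σ(Item 1,Item 2) = 0.428 × 0.773 × 1.407 = 0.4655
  σ(Item 1,Item 3) = 0.605 × 0.773 × 1.058 = 0.4948
  σ(Item 1,Item 4) = 0.629 × 0.773 × 0.740 = 0.3598
  σ(Item 2,Item 3) = 0.623 × 1.407 × 1.058 = 0.9274
  σ(Item 2,Item 4) = 0.504 × 1.407 × 0.740 = 0.5248
  σ(Item 3,Item 4) = 0.398 × 1.058 × 0.740 = 0.3116
σ²_T = Σσ²ᵢ + 2·Σσ_ij = 4.2441 + 2 × 3.0839 = 10.4119
α = (4/3)·(1 − 4.2441/10.4119) = 0.790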